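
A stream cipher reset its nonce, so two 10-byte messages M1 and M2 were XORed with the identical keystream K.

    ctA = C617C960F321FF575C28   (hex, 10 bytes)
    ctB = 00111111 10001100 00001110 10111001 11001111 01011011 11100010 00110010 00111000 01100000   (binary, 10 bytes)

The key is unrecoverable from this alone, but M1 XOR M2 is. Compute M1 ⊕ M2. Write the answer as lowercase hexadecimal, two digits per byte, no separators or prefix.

f99bc7d93c7a1d656448

ctA ⊕ ctB = (M1 ⊕ K) ⊕ (M2 ⊕ K) = M1 ⊕ M2 — the shared key cancels under XOR.
byte 0: c6 ⊕ 3f = f9
byte 1: 17 ⊕ 8c = 9b
byte 2: c9 ⊕ 0e = c7
byte 3: 60 ⊕ b9 = d9
byte 4: f3 ⊕ cf = 3c
byte 5: 21 ⊕ 5b = 7a
byte 6: ff ⊕ e2 = 1d
byte 7: 57 ⊕ 32 = 65
byte 8: 5c ⊕ 38 = 64
byte 9: 28 ⊕ 60 = 48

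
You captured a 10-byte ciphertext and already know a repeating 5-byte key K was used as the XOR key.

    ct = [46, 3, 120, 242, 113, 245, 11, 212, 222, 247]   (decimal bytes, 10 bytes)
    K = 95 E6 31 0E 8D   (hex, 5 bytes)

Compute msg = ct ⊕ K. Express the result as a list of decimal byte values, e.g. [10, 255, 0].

The 5-byte key repeats, so the effective keystream is 95 e6 31 0e 8d 95 e6 31 0e 8d.
byte 0:  46 XOR 149 = 187
byte 1:   3 XOR 230 = 229
byte 2: 120 XOR  49 =  73
byte 3: 242 XOR  14 = 252
byte 4: 113 XOR 141 = 252
byte 5: 245 XOR 149 =  96
byte 6:  11 XOR 230 = 237
byte 7: 212 XOR  49 = 229
byte 8: 222 XOR  14 = 208
byte 9: 247 XOR 141 = 122

[187, 229, 73, 252, 252, 96, 237, 229, 208, 122]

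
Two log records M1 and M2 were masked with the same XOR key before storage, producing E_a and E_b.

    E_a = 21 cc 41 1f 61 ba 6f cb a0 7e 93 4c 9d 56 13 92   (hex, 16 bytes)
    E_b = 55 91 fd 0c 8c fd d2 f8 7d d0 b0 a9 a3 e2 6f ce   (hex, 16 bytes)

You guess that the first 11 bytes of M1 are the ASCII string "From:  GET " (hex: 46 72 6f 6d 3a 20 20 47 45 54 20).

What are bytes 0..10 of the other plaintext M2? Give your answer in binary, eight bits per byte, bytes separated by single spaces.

00110010 00101111 11010011 01111110 11010111 01100111 10011101 01110100 10011000 11111010 00000011

First, E_a ⊕ E_b = (M1 ⊕ K) ⊕ (M2 ⊕ K) = M1 ⊕ M2, so the key drops out. Then M2 = (M1 ⊕ M2) ⊕ M1 over the first 11 bytes.
byte 0: (21 ⊕ 55) ⊕ 46 = 74 ⊕ 46 = 32
byte 1: (cc ⊕ 91) ⊕ 72 = 5d ⊕ 72 = 2f
byte 2: (41 ⊕ fd) ⊕ 6f = bc ⊕ 6f = d3
byte 3: (1f ⊕ 0c) ⊕ 6d = 13 ⊕ 6d = 7e
byte 4: (61 ⊕ 8c) ⊕ 3a = ed ⊕ 3a = d7
byte 5: (ba ⊕ fd) ⊕ 20 = 47 ⊕ 20 = 67
byte 6: (6f ⊕ d2) ⊕ 20 = bd ⊕ 20 = 9d
byte 7: (cb ⊕ f8) ⊕ 47 = 33 ⊕ 47 = 74
byte 8: (a0 ⊕ 7d) ⊕ 45 = dd ⊕ 45 = 98
byte 9: (7e ⊕ d0) ⊕ 54 = ae ⊕ 54 = fa
byte 10: (93 ⊕ b0) ⊕ 20 = 23 ⊕ 20 = 03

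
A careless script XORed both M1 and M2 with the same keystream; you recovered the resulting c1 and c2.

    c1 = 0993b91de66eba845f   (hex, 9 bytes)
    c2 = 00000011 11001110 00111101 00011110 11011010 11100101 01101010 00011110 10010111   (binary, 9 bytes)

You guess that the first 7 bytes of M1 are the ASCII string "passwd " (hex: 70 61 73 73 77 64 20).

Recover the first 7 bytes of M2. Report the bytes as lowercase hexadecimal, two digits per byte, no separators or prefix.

First, c1 ⊕ c2 = (M1 ⊕ K) ⊕ (M2 ⊕ K) = M1 ⊕ M2, so the key drops out. Then M2 = (M1 ⊕ M2) ⊕ M1 over the first 7 bytes.
byte 0: (09 xor 03) xor 70 = 0a xor 70 = 7a
byte 1: (93 xor ce) xor 61 = 5d xor 61 = 3c
byte 2: (b9 xor 3d) xor 73 = 84 xor 73 = f7
byte 3: (1d xor 1e) xor 73 = 03 xor 73 = 70
byte 4: (e6 xor da) xor 77 = 3c xor 77 = 4b
byte 5: (6e xor e5) xor 64 = 8b xor 64 = ef
byte 6: (ba xor 6a) xor 20 = d0 xor 20 = f0

7a3cf7704beff0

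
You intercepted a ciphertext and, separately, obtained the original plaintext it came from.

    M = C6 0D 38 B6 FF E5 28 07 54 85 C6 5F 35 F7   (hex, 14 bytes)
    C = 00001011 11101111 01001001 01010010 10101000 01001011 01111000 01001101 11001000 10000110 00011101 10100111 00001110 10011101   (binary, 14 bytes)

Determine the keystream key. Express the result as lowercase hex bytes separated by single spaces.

Since C = M ⊕ key, XORing both sides with M gives key = M ⊕ C.
c6 ^ 0b = cd
0d ^ ef = e2
38 ^ 49 = 71
b6 ^ 52 = e4
ff ^ a8 = 57
e5 ^ 4b = ae
28 ^ 78 = 50
07 ^ 4d = 4a
54 ^ c8 = 9c
85 ^ 86 = 03
c6 ^ 1d = db
5f ^ a7 = f8
35 ^ 0e = 3b
f7 ^ 9d = 6a

cd e2 71 e4 57 ae 50 4a 9c 03 db f8 3b 6a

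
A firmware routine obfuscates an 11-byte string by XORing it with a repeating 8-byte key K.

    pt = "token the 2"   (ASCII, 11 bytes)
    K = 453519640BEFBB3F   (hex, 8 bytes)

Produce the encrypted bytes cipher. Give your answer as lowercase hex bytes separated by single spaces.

The 8-byte key repeats, so the effective keystream is 45 35 19 64 0b ef bb 3f 45 35 19.
byte 0: 74 ⊕ 45 = 31
byte 1: 6f ⊕ 35 = 5a
byte 2: 6b ⊕ 19 = 72
byte 3: 65 ⊕ 64 = 01
byte 4: 6e ⊕ 0b = 65
byte 5: 20 ⊕ ef = cf
byte 6: 74 ⊕ bb = cf
byte 7: 68 ⊕ 3f = 57
byte 8: 65 ⊕ 45 = 20
byte 9: 20 ⊕ 35 = 15
byte 10: 32 ⊕ 19 = 2b

31 5a 72 01 65 cf cf 57 20 15 2b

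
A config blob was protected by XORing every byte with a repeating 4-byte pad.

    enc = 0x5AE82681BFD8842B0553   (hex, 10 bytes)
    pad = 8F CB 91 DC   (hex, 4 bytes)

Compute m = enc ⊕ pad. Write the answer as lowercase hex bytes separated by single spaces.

The 4-byte key repeats, so the effective keystream is 8f cb 91 dc 8f cb 91 dc 8f cb.
byte 0: 5a ⊕ 8f = d5
byte 1: e8 ⊕ cb = 23
byte 2: 26 ⊕ 91 = b7
byte 3: 81 ⊕ dc = 5d
byte 4: bf ⊕ 8f = 30
byte 5: d8 ⊕ cb = 13
byte 6: 84 ⊕ 91 = 15
byte 7: 2b ⊕ dc = f7
byte 8: 05 ⊕ 8f = 8a
byte 9: 53 ⊕ cb = 98

d5 23 b7 5d 30 13 15 f7 8a 98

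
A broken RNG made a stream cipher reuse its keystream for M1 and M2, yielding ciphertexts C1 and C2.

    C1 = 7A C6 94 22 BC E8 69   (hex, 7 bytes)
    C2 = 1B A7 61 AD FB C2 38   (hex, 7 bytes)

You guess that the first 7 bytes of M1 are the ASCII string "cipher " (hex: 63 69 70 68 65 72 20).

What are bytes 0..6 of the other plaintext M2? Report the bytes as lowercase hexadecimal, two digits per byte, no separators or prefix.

020885e7225871

First, C1 ⊕ C2 = (M1 ⊕ K) ⊕ (M2 ⊕ K) = M1 ⊕ M2, so the key drops out. Then M2 = (M1 ⊕ M2) ⊕ M1 over the first 7 bytes.
byte 0: (7a XOR 1b) XOR 63 = 61 XOR 63 = 02
byte 1: (c6 XOR a7) XOR 69 = 61 XOR 69 = 08
byte 2: (94 XOR 61) XOR 70 = f5 XOR 70 = 85
byte 3: (22 XOR ad) XOR 68 = 8f XOR 68 = e7
byte 4: (bc XOR fb) XOR 65 = 47 XOR 65 = 22
byte 5: (e8 XOR c2) XOR 72 = 2a XOR 72 = 58
byte 6: (69 XOR 38) XOR 20 = 51 XOR 20 = 71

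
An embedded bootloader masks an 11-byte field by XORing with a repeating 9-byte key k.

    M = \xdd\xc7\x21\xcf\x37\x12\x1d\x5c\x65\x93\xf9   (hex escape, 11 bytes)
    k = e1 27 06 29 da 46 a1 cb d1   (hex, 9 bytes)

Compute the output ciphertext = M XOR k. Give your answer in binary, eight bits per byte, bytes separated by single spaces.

00111100 11100000 00100111 11100110 11101101 01010100 10111100 10010111 10110100 01110010 11011110

The 9-byte key repeats, so the effective keystream is e1 27 06 29 da 46 a1 cb d1 e1 27.
byte 0: 11011101 xor 11100001 = 00111100
byte 1: 11000111 xor 00100111 = 11100000
byte 2: 00100001 xor 00000110 = 00100111
byte 3: 11001111 xor 00101001 = 11100110
byte 4: 00110111 xor 11011010 = 11101101
byte 5: 00010010 xor 01000110 = 01010100
byte 6: 00011101 xor 10100001 = 10111100
byte 7: 01011100 xor 11001011 = 10010111
byte 8: 01100101 xor 11010001 = 10110100
byte 9: 10010011 xor 11100001 = 01110010
byte 10: 11111001 xor 00100111 = 11011110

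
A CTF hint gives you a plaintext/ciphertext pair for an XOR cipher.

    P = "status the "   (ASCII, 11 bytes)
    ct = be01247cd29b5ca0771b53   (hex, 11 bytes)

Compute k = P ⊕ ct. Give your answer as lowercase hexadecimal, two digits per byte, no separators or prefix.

cd754508a7e87cd41f7e73

Since ct = P ⊕ k, XORing both sides with P gives k = P ⊕ ct.
01110011 ⊕ 10111110 = 11001101
01110100 ⊕ 00000001 = 01110101
01100001 ⊕ 00100100 = 01000101
01110100 ⊕ 01111100 = 00001000
01110101 ⊕ 11010010 = 10100111
01110011 ⊕ 10011011 = 11101000
00100000 ⊕ 01011100 = 01111100
01110100 ⊕ 10100000 = 11010100
01101000 ⊕ 01110111 = 00011111
01100101 ⊕ 00011011 = 01111110
00100000 ⊕ 01010011 = 01110011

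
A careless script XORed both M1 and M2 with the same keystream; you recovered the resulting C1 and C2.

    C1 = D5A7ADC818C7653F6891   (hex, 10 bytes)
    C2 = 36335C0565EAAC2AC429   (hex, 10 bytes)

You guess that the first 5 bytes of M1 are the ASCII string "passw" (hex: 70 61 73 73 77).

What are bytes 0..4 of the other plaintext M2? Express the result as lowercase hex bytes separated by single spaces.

First, C1 ⊕ C2 = (M1 ⊕ K) ⊕ (M2 ⊕ K) = M1 ⊕ M2, so the key drops out. Then M2 = (M1 ⊕ M2) ⊕ M1 over the first 5 bytes.
byte 0: (d5 XOR 36) XOR 70 = e3 XOR 70 = 93
byte 1: (a7 XOR 33) XOR 61 = 94 XOR 61 = f5
byte 2: (ad XOR 5c) XOR 73 = f1 XOR 73 = 82
byte 3: (c8 XOR 05) XOR 73 = cd XOR 73 = be
byte 4: (18 XOR 65) XOR 77 = 7d XOR 77 = 0a

93 f5 82 be 0a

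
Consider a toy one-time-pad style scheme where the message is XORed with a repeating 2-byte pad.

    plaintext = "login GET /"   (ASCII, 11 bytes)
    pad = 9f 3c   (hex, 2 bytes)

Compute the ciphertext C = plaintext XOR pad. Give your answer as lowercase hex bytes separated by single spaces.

f3 53 f8 55 f1 1c d8 79 cb 1c b0

The 2-byte key repeats, so the effective keystream is 9f 3c 9f 3c 9f 3c 9f 3c 9f 3c 9f.
byte 0: 108 ^ 159 = 243
byte 1: 111 ^  60 =  83
byte 2: 103 ^ 159 = 248
byte 3: 105 ^  60 =  85
byte 4: 110 ^ 159 = 241
byte 5:  32 ^  60 =  28
byte 6:  71 ^ 159 = 216
byte 7:  69 ^  60 = 121
byte 8:  84 ^ 159 = 203
byte 9:  32 ^  60 =  28
byte 10:  47 ^ 159 = 176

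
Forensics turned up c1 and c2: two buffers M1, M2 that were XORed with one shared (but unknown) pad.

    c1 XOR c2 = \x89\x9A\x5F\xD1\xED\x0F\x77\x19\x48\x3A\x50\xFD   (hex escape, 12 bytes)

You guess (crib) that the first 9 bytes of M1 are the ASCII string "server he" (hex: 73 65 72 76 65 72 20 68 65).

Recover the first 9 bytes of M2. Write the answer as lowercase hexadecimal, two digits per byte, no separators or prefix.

faff2da7887d57712d

Since c1 ⊕ c2 = M1 ⊕ M2, XORing with the guessed M1 bytes yields the corresponding M2 bytes: M2 = (c1 ⊕ c2) ⊕ M1.
137 xor 115 = 250
154 xor 101 = 255
 95 xor 114 =  45
209 xor 118 = 167
237 xor 101 = 136
 15 xor 114 = 125
119 xor  32 =  87
 25 xor 104 = 113
 72 xor 101 =  45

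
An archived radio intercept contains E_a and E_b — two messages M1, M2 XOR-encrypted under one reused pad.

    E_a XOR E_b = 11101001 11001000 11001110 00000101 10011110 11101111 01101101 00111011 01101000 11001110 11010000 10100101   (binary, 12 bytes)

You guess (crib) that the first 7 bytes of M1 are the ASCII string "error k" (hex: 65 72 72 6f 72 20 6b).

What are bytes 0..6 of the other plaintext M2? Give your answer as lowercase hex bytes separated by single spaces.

Since E_a ⊕ E_b = M1 ⊕ M2, XORing with the guessed M1 bytes yields the corresponding M2 bytes: M2 = (E_a ⊕ E_b) ⊕ M1.
e9 XOR 65 = 8c
c8 XOR 72 = ba
ce XOR 72 = bc
05 XOR 6f = 6a
9e XOR 72 = ec
ef XOR 20 = cf
6d XOR 6b = 06

8c ba bc 6a ec cf 06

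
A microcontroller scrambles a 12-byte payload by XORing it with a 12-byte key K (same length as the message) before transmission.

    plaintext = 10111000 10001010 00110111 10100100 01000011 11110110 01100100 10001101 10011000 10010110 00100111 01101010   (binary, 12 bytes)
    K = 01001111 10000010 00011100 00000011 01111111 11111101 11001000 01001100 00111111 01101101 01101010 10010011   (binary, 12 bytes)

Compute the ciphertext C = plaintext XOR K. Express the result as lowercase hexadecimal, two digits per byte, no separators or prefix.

f7082ba73c0bacc1a7fb4df9

XOR is its own inverse, so applying the key byte-wise gives the result directly.
b8 ^ 4f = f7
8a ^ 82 = 08
37 ^ 1c = 2b
a4 ^ 03 = a7
43 ^ 7f = 3c
f6 ^ fd = 0b
64 ^ c8 = ac
8d ^ 4c = c1
98 ^ 3f = a7
96 ^ 6d = fb
27 ^ 6a = 4d
6a ^ 93 = f9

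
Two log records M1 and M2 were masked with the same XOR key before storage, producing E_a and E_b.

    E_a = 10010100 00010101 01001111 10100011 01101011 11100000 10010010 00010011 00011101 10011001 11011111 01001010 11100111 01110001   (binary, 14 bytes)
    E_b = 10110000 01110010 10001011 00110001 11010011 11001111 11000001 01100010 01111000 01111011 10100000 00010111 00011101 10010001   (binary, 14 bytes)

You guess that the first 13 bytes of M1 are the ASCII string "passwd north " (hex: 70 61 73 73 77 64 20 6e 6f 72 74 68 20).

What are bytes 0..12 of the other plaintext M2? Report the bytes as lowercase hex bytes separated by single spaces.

First, E_a ⊕ E_b = (M1 ⊕ K) ⊕ (M2 ⊕ K) = M1 ⊕ M2, so the key drops out. Then M2 = (M1 ⊕ M2) ⊕ M1 over the first 13 bytes.
byte 0: (94 XOR b0) XOR 70 = 24 XOR 70 = 54
byte 1: (15 XOR 72) XOR 61 = 67 XOR 61 = 06
byte 2: (4f XOR 8b) XOR 73 = c4 XOR 73 = b7
byte 3: (a3 XOR 31) XOR 73 = 92 XOR 73 = e1
byte 4: (6b XOR d3) XOR 77 = b8 XOR 77 = cf
byte 5: (e0 XOR cf) XOR 64 = 2f XOR 64 = 4b
byte 6: (92 XOR c1) XOR 20 = 53 XOR 20 = 73
byte 7: (13 XOR 62) XOR 6e = 71 XOR 6e = 1f
byte 8: (1d XOR 78) XOR 6f = 65 XOR 6f = 0a
byte 9: (99 XOR 7b) XOR 72 = e2 XOR 72 = 90
byte 10: (df XOR a0) XOR 74 = 7f XOR 74 = 0b
byte 11: (4a XOR 17) XOR 68 = 5d XOR 68 = 35
byte 12: (e7 XOR 1d) XOR 20 = fa XOR 20 = da

54 06 b7 e1 cf 4b 73 1f 0a 90 0b 35 da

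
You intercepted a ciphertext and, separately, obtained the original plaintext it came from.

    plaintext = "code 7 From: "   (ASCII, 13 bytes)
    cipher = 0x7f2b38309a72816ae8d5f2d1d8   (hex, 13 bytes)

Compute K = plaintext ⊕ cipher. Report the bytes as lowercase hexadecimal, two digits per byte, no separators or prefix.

Since cipher = plaintext ⊕ K, XORing both sides with plaintext gives K = plaintext ⊕ cipher.
01100011 XOR 01111111 = 00011100
01101111 XOR 00101011 = 01000100
01100100 XOR 00111000 = 01011100
01100101 XOR 00110000 = 01010101
00100000 XOR 10011010 = 10111010
00110111 XOR 01110010 = 01000101
00100000 XOR 10000001 = 10100001
01000110 XOR 01101010 = 00101100
01110010 XOR 11101000 = 10011010
01101111 XOR 11010101 = 10111010
01101101 XOR 11110010 = 10011111
00111010 XOR 11010001 = 11101011
00100000 XOR 11011000 = 11111000

1c445c55ba45a12c9aba9febf8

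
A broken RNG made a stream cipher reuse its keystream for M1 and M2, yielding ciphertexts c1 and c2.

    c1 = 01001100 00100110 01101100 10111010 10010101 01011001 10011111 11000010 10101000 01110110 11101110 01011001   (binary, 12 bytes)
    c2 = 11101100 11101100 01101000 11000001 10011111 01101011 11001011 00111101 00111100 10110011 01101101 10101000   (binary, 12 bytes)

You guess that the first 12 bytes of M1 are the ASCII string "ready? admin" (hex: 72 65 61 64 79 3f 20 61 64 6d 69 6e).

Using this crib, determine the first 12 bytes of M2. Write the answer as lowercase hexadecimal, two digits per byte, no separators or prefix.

First, c1 ⊕ c2 = (M1 ⊕ K) ⊕ (M2 ⊕ K) = M1 ⊕ M2, so the key drops out. Then M2 = (M1 ⊕ M2) ⊕ M1 over the first 12 bytes.
byte 0: (4c ⊕ ec) ⊕ 72 = a0 ⊕ 72 = d2
byte 1: (26 ⊕ ec) ⊕ 65 = ca ⊕ 65 = af
byte 2: (6c ⊕ 68) ⊕ 61 = 04 ⊕ 61 = 65
byte 3: (ba ⊕ c1) ⊕ 64 = 7b ⊕ 64 = 1f
byte 4: (95 ⊕ 9f) ⊕ 79 = 0a ⊕ 79 = 73
byte 5: (59 ⊕ 6b) ⊕ 3f = 32 ⊕ 3f = 0d
byte 6: (9f ⊕ cb) ⊕ 20 = 54 ⊕ 20 = 74
byte 7: (c2 ⊕ 3d) ⊕ 61 = ff ⊕ 61 = 9e
byte 8: (a8 ⊕ 3c) ⊕ 64 = 94 ⊕ 64 = f0
byte 9: (76 ⊕ b3) ⊕ 6d = c5 ⊕ 6d = a8
byte 10: (ee ⊕ 6d) ⊕ 69 = 83 ⊕ 69 = ea
byte 11: (59 ⊕ a8) ⊕ 6e = f1 ⊕ 6e = 9f

d2af651f730d749ef0a8ea9f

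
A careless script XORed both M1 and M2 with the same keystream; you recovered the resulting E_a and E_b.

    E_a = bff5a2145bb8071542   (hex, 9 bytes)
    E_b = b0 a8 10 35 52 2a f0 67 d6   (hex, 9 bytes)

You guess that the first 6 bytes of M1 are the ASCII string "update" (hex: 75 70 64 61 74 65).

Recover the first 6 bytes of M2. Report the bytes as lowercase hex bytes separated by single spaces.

7a 2d d6 40 7d f7

First, E_a ⊕ E_b = (M1 ⊕ K) ⊕ (M2 ⊕ K) = M1 ⊕ M2, so the key drops out. Then M2 = (M1 ⊕ M2) ⊕ M1 over the first 6 bytes.
byte 0: (bf xor b0) xor 75 = 0f xor 75 = 7a
byte 1: (f5 xor a8) xor 70 = 5d xor 70 = 2d
byte 2: (a2 xor 10) xor 64 = b2 xor 64 = d6
byte 3: (14 xor 35) xor 61 = 21 xor 61 = 40
byte 4: (5b xor 52) xor 74 = 09 xor 74 = 7d
byte 5: (b8 xor 2a) xor 65 = 92 xor 65 = f7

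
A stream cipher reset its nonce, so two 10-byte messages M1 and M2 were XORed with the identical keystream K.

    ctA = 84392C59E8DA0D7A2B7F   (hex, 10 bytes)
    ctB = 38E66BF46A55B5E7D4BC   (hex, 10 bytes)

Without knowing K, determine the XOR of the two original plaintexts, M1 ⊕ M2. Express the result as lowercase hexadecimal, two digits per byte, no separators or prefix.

ctA ⊕ ctB = (M1 ⊕ K) ⊕ (M2 ⊕ K) = M1 ⊕ M2 — the shared key cancels under XOR.
84 xor 38 = bc
39 xor e6 = df
2c xor 6b = 47
59 xor f4 = ad
e8 xor 6a = 82
da xor 55 = 8f
0d xor b5 = b8
7a xor e7 = 9d
2b xor d4 = ff
7f xor bc = c3

bcdf47ad828fb89dffc3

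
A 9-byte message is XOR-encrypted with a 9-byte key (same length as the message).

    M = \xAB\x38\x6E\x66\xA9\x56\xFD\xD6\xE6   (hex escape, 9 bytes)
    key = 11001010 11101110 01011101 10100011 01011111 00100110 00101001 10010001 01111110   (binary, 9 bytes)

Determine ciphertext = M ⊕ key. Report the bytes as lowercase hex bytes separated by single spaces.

61 d6 33 c5 f6 70 d4 47 98

XOR is its own inverse, so applying the key byte-wise gives the result directly.
ab XOR ca = 61
38 XOR ee = d6
6e XOR 5d = 33
66 XOR a3 = c5
a9 XOR 5f = f6
56 XOR 26 = 70
fd XOR 29 = d4
d6 XOR 91 = 47
e6 XOR 7e = 98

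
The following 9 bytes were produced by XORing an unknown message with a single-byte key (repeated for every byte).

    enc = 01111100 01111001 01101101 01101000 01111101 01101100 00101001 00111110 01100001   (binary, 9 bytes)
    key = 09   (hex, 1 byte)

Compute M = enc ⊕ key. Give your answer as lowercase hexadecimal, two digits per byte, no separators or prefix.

757064617465203768

The 1-byte key repeats, so the effective keystream is 09 09 09 09 09 09 09 09 09.
byte 0: 7c ⊕ 09 = 75
byte 1: 79 ⊕ 09 = 70
byte 2: 6d ⊕ 09 = 64
byte 3: 68 ⊕ 09 = 61
byte 4: 7d ⊕ 09 = 74
byte 5: 6c ⊕ 09 = 65
byte 6: 29 ⊕ 09 = 20
byte 7: 3e ⊕ 09 = 37
byte 8: 61 ⊕ 09 = 68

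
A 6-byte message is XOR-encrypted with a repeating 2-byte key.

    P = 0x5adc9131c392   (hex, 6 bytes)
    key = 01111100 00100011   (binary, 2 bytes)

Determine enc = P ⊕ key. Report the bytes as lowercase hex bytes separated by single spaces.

26 ff ed 12 bf b1

The 2-byte key repeats, so the effective keystream is 7c 23 7c 23 7c 23.
byte 0: 5a XOR 7c = 26
byte 1: dc XOR 23 = ff
byte 2: 91 XOR 7c = ed
byte 3: 31 XOR 23 = 12
byte 4: c3 XOR 7c = bf
byte 5: 92 XOR 23 = b1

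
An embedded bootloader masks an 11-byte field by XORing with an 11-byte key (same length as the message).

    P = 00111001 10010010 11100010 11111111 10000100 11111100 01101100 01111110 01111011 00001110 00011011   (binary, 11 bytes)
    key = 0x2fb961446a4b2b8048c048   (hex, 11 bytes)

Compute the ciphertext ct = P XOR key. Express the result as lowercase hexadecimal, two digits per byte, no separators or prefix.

XOR is its own inverse, so applying the key byte-wise gives the result directly.
39 ^ 2f = 16
92 ^ b9 = 2b
e2 ^ 61 = 83
ff ^ 44 = bb
84 ^ 6a = ee
fc ^ 4b = b7
6c ^ 2b = 47
7e ^ 80 = fe
7b ^ 48 = 33
0e ^ c0 = ce
1b ^ 48 = 53

162b83bbeeb747fe33ce53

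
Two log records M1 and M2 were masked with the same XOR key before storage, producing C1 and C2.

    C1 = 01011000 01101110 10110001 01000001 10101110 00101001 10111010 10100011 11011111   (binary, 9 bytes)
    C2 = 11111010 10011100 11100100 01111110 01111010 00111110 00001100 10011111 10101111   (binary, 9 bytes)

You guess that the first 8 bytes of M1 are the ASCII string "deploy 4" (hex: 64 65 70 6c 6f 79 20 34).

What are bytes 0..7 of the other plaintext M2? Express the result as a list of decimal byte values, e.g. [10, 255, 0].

[198, 151, 37, 83, 187, 110, 150, 8]

First, C1 ⊕ C2 = (M1 ⊕ K) ⊕ (M2 ⊕ K) = M1 ⊕ M2, so the key drops out. Then M2 = (M1 ⊕ M2) ⊕ M1 over the first 8 bytes.
byte 0: (58 XOR fa) XOR 64 = a2 XOR 64 = c6
byte 1: (6e XOR 9c) XOR 65 = f2 XOR 65 = 97
byte 2: (b1 XOR e4) XOR 70 = 55 XOR 70 = 25
byte 3: (41 XOR 7e) XOR 6c = 3f XOR 6c = 53
byte 4: (ae XOR 7a) XOR 6f = d4 XOR 6f = bb
byte 5: (29 XOR 3e) XOR 79 = 17 XOR 79 = 6e
byte 6: (ba XOR 0c) XOR 20 = b6 XOR 20 = 96
byte 7: (a3 XOR 9f) XOR 34 = 3c XOR 34 = 08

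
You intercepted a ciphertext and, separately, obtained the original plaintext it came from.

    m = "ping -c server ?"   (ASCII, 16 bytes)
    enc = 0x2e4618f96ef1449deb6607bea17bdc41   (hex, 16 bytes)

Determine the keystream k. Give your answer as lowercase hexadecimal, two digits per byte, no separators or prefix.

Since enc = m ⊕ k, XORing both sides with m gives k = m ⊕ enc.
byte 0: 70 ^ 2e = 5e
byte 1: 69 ^ 46 = 2f
byte 2: 6e ^ 18 = 76
byte 3: 67 ^ f9 = 9e
byte 4: 20 ^ 6e = 4e
byte 5: 2d ^ f1 = dc
byte 6: 63 ^ 44 = 27
byte 7: 20 ^ 9d = bd
byte 8: 73 ^ eb = 98
byte 9: 65 ^ 66 = 03
byte 10: 72 ^ 07 = 75
byte 11: 76 ^ be = c8
byte 12: 65 ^ a1 = c4
byte 13: 72 ^ 7b = 09
byte 14: 20 ^ dc = fc
byte 15: 3f ^ 41 = 7e

5e2f769e4edc27bd980375c8c409fc7e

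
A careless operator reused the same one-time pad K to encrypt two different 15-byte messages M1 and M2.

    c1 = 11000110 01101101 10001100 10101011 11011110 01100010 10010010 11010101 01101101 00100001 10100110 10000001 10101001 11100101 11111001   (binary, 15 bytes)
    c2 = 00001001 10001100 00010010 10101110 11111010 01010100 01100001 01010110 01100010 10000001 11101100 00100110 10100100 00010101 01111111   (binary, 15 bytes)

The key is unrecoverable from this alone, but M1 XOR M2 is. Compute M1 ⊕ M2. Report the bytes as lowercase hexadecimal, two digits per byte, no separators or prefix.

cfe19e052436f3830fa04aa70df086

c1 ⊕ c2 = (M1 ⊕ K) ⊕ (M2 ⊕ K) = M1 ⊕ M2 — the shared key cancels under XOR.
byte 0: 11000110 xor 00001001 = 11001111
byte 1: 01101101 xor 10001100 = 11100001
byte 2: 10001100 xor 00010010 = 10011110
byte 3: 10101011 xor 10101110 = 00000101
byte 4: 11011110 xor 11111010 = 00100100
byte 5: 01100010 xor 01010100 = 00110110
byte 6: 10010010 xor 01100001 = 11110011
byte 7: 11010101 xor 01010110 = 10000011
byte 8: 01101101 xor 01100010 = 00001111
byte 9: 00100001 xor 10000001 = 10100000
byte 10: 10100110 xor 11101100 = 01001010
byte 11: 10000001 xor 00100110 = 10100111
byte 12: 10101001 xor 10100100 = 00001101
byte 13: 11100101 xor 00010101 = 11110000
byte 14: 11111001 xor 01111111 = 10000110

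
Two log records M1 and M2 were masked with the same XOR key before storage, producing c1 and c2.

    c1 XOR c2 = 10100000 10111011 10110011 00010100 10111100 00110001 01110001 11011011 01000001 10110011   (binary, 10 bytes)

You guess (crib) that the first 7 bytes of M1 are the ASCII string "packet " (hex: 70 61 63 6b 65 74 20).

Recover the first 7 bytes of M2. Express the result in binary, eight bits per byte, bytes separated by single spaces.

Since c1 ⊕ c2 = M1 ⊕ M2, XORing with the guessed M1 bytes yields the corresponding M2 bytes: M2 = (c1 ⊕ c2) ⊕ M1.
byte 0: a0 ^ 70 = d0
byte 1: bb ^ 61 = da
byte 2: b3 ^ 63 = d0
byte 3: 14 ^ 6b = 7f
byte 4: bc ^ 65 = d9
byte 5: 31 ^ 74 = 45
byte 6: 71 ^ 20 = 51

11010000 11011010 11010000 01111111 11011001 01000101 01010001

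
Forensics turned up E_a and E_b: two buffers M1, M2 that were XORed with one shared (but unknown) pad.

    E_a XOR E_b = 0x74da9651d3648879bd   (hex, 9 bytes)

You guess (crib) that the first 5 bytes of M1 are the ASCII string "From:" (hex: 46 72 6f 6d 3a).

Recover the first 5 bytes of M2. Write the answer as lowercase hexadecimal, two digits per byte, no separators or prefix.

32a8f93ce9

Since E_a ⊕ E_b = M1 ⊕ M2, XORing with the guessed M1 bytes yields the corresponding M2 bytes: M2 = (E_a ⊕ E_b) ⊕ M1.
byte 0: 116 ^  70 =  50
byte 1: 218 ^ 114 = 168
byte 2: 150 ^ 111 = 249
byte 3:  81 ^ 109 =  60
byte 4: 211 ^  58 = 233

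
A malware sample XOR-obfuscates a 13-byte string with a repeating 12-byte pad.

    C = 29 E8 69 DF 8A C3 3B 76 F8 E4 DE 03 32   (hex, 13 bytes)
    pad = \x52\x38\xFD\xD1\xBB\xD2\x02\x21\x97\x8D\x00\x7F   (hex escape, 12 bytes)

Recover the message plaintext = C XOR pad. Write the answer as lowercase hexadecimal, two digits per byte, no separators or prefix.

The 12-byte key repeats, so the effective keystream is 52 38 fd d1 bb d2 02 21 97 8d 00 7f 52.
byte 0: 29 ^ 52 = 7b
byte 1: e8 ^ 38 = d0
byte 2: 69 ^ fd = 94
byte 3: df ^ d1 = 0e
byte 4: 8a ^ bb = 31
byte 5: c3 ^ d2 = 11
byte 6: 3b ^ 02 = 39
byte 7: 76 ^ 21 = 57
byte 8: f8 ^ 97 = 6f
byte 9: e4 ^ 8d = 69
byte 10: de ^ 00 = de
byte 11: 03 ^ 7f = 7c
byte 12: 32 ^ 52 = 60

7bd0940e311139576f69de7c60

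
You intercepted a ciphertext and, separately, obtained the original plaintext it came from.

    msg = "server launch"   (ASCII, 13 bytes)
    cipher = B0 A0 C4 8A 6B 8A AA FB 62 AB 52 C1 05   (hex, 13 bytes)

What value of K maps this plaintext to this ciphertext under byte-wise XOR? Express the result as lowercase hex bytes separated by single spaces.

Since cipher = msg ⊕ K, XORing both sides with msg gives K = msg ⊕ cipher.
73 XOR b0 = c3
65 XOR a0 = c5
72 XOR c4 = b6
76 XOR 8a = fc
65 XOR 6b = 0e
72 XOR 8a = f8
20 XOR aa = 8a
6c XOR fb = 97
61 XOR 62 = 03
75 XOR ab = de
6e XOR 52 = 3c
63 XOR c1 = a2
68 XOR 05 = 6d

c3 c5 b6 fc 0e f8 8a 97 03 de 3c a2 6d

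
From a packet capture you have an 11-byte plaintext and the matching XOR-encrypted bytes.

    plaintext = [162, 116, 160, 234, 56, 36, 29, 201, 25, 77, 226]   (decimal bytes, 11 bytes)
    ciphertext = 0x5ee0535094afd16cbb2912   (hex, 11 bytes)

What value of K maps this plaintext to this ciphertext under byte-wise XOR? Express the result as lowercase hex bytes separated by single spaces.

Since ciphertext = plaintext ⊕ K, XORing both sides with plaintext gives K = plaintext ⊕ ciphertext.
a2 xor 5e = fc
74 xor e0 = 94
a0 xor 53 = f3
ea xor 50 = ba
38 xor 94 = ac
24 xor af = 8b
1d xor d1 = cc
c9 xor 6c = a5
19 xor bb = a2
4d xor 29 = 64
e2 xor 12 = f0

fc 94 f3 ba ac 8b cc a5 a2 64 f0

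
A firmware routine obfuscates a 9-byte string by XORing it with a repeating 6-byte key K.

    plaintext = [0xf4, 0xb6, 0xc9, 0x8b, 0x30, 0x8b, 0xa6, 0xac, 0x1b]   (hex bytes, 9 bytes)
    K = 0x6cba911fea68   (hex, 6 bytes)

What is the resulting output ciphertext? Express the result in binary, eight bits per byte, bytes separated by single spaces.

The 6-byte key repeats, so the effective keystream is 6c ba 91 1f ea 68 6c ba 91.
byte 0: f4 ^ 6c = 98
byte 1: b6 ^ ba = 0c
byte 2: c9 ^ 91 = 58
byte 3: 8b ^ 1f = 94
byte 4: 30 ^ ea = da
byte 5: 8b ^ 68 = e3
byte 6: a6 ^ 6c = ca
byte 7: ac ^ ba = 16
byte 8: 1b ^ 91 = 8a

10011000 00001100 01011000 10010100 11011010 11100011 11001010 00010110 10001010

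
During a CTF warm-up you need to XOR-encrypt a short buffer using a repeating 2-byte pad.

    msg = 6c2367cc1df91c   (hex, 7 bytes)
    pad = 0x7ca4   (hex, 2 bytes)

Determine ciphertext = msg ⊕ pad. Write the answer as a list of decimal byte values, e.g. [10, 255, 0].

The 2-byte key repeats, so the effective keystream is 7c a4 7c a4 7c a4 7c.
byte 0: 6c ⊕ 7c = 10
byte 1: 23 ⊕ a4 = 87
byte 2: 67 ⊕ 7c = 1b
byte 3: cc ⊕ a4 = 68
byte 4: 1d ⊕ 7c = 61
byte 5: f9 ⊕ a4 = 5d
byte 6: 1c ⊕ 7c = 60

[16, 135, 27, 104, 97, 93, 96]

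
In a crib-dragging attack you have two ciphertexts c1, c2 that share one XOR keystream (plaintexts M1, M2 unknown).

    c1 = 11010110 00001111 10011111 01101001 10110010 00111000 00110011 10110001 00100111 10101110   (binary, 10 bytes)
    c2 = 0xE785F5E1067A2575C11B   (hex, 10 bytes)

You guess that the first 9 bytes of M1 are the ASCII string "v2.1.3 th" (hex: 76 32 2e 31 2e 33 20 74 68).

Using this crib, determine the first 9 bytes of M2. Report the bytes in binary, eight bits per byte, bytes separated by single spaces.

First, c1 ⊕ c2 = (M1 ⊕ K) ⊕ (M2 ⊕ K) = M1 ⊕ M2, so the key drops out. Then M2 = (M1 ⊕ M2) ⊕ M1 over the first 9 bytes.
byte 0: (d6 XOR e7) XOR 76 = 31 XOR 76 = 47
byte 1: (0f XOR 85) XOR 32 = 8a XOR 32 = b8
byte 2: (9f XOR f5) XOR 2e = 6a XOR 2e = 44
byte 3: (69 XOR e1) XOR 31 = 88 XOR 31 = b9
byte 4: (b2 XOR 06) XOR 2e = b4 XOR 2e = 9a
byte 5: (38 XOR 7a) XOR 33 = 42 XOR 33 = 71
byte 6: (33 XOR 25) XOR 20 = 16 XOR 20 = 36
byte 7: (b1 XOR 75) XOR 74 = c4 XOR 74 = b0
byte 8: (27 XOR c1) XOR 68 = e6 XOR 68 = 8e

01000111 10111000 01000100 10111001 10011010 01110001 00110110 10110000 10001110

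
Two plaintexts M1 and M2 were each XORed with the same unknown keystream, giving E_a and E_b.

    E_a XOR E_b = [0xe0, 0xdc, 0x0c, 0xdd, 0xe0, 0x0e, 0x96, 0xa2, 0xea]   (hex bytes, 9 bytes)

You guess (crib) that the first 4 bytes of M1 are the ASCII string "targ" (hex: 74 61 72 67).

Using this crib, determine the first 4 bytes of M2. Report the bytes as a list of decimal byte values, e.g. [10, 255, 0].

Since E_a ⊕ E_b = M1 ⊕ M2, XORing with the guessed M1 bytes yields the corresponding M2 bytes: M2 = (E_a ⊕ E_b) ⊕ M1.
byte 0: 11100000 ^ 01110100 = 10010100
byte 1: 11011100 ^ 01100001 = 10111101
byte 2: 00001100 ^ 01110010 = 01111110
byte 3: 11011101 ^ 01100111 = 10111010

[148, 189, 126, 186]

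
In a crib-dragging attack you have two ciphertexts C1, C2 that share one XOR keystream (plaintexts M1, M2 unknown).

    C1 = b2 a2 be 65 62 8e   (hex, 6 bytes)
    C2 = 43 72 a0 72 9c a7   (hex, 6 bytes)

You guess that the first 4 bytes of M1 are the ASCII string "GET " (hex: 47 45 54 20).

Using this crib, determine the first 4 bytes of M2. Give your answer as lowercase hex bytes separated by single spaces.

b6 95 4a 37

First, C1 ⊕ C2 = (M1 ⊕ K) ⊕ (M2 ⊕ K) = M1 ⊕ M2, so the key drops out. Then M2 = (M1 ⊕ M2) ⊕ M1 over the first 4 bytes.
byte 0: (b2 XOR 43) XOR 47 = f1 XOR 47 = b6
byte 1: (a2 XOR 72) XOR 45 = d0 XOR 45 = 95
byte 2: (be XOR a0) XOR 54 = 1e XOR 54 = 4a
byte 3: (65 XOR 72) XOR 20 = 17 XOR 20 = 37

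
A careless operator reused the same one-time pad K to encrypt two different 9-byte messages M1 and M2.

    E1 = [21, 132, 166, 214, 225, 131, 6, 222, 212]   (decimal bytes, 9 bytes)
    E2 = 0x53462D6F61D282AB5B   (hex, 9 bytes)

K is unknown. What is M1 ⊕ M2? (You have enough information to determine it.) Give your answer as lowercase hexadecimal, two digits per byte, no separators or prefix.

E1 ⊕ E2 = (M1 ⊕ K) ⊕ (M2 ⊕ K) = M1 ⊕ M2 — the shared key cancels under XOR.
00010101 ⊕ 01010011 = 01000110
10000100 ⊕ 01000110 = 11000010
10100110 ⊕ 00101101 = 10001011
11010110 ⊕ 01101111 = 10111001
11100001 ⊕ 01100001 = 10000000
10000011 ⊕ 11010010 = 01010001
00000110 ⊕ 10000010 = 10000100
11011110 ⊕ 10101011 = 01110101
11010100 ⊕ 01011011 = 10001111

46c28bb9805184758f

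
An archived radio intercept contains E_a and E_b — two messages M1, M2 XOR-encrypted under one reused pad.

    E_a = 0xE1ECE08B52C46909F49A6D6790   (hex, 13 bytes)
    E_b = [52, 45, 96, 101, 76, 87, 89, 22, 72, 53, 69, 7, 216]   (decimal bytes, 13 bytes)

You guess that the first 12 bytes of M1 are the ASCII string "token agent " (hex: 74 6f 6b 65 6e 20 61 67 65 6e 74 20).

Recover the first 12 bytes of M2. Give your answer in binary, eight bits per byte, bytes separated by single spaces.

10100001 10101110 11101011 10001011 01110000 10110011 01010001 01111000 11011001 11000001 01011100 01000000

First, E_a ⊕ E_b = (M1 ⊕ K) ⊕ (M2 ⊕ K) = M1 ⊕ M2, so the key drops out. Then M2 = (M1 ⊕ M2) ⊕ M1 over the first 12 bytes.
byte 0: (e1 ⊕ 34) ⊕ 74 = d5 ⊕ 74 = a1
byte 1: (ec ⊕ 2d) ⊕ 6f = c1 ⊕ 6f = ae
byte 2: (e0 ⊕ 60) ⊕ 6b = 80 ⊕ 6b = eb
byte 3: (8b ⊕ 65) ⊕ 65 = ee ⊕ 65 = 8b
byte 4: (52 ⊕ 4c) ⊕ 6e = 1e ⊕ 6e = 70
byte 5: (c4 ⊕ 57) ⊕ 20 = 93 ⊕ 20 = b3
byte 6: (69 ⊕ 59) ⊕ 61 = 30 ⊕ 61 = 51
byte 7: (09 ⊕ 16) ⊕ 67 = 1f ⊕ 67 = 78
byte 8: (f4 ⊕ 48) ⊕ 65 = bc ⊕ 65 = d9
byte 9: (9a ⊕ 35) ⊕ 6e = af ⊕ 6e = c1
byte 10: (6d ⊕ 45) ⊕ 74 = 28 ⊕ 74 = 5c
byte 11: (67 ⊕ 07) ⊕ 20 = 60 ⊕ 20 = 40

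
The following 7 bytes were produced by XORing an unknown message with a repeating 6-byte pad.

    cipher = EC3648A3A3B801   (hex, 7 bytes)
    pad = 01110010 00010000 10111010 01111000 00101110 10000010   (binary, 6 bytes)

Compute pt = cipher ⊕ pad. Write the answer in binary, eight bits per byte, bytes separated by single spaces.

10011110 00100110 11110010 11011011 10001101 00111010 01110011

The 6-byte key repeats, so the effective keystream is 72 10 ba 78 2e 82 72.
byte 0: 11101100 ⊕ 01110010 = 10011110
byte 1: 00110110 ⊕ 00010000 = 00100110
byte 2: 01001000 ⊕ 10111010 = 11110010
byte 3: 10100011 ⊕ 01111000 = 11011011
byte 4: 10100011 ⊕ 00101110 = 10001101
byte 5: 10111000 ⊕ 10000010 = 00111010
byte 6: 00000001 ⊕ 01110010 = 01110011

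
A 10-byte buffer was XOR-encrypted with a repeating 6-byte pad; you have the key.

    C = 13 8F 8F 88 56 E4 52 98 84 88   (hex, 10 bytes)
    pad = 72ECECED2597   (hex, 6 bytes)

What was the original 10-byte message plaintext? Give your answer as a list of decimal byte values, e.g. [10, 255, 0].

The 6-byte key repeats, so the effective keystream is 72 ec ec ed 25 97 72 ec ec ed.
byte 0: 00010011 xor 01110010 = 01100001
byte 1: 10001111 xor 11101100 = 01100011
byte 2: 10001111 xor 11101100 = 01100011
byte 3: 10001000 xor 11101101 = 01100101
byte 4: 01010110 xor 00100101 = 01110011
byte 5: 11100100 xor 10010111 = 01110011
byte 6: 01010010 xor 01110010 = 00100000
byte 7: 10011000 xor 11101100 = 01110100
byte 8: 10000100 xor 11101100 = 01101000
byte 9: 10001000 xor 11101101 = 01100101

[97, 99, 99, 101, 115, 115, 32, 116, 104, 101]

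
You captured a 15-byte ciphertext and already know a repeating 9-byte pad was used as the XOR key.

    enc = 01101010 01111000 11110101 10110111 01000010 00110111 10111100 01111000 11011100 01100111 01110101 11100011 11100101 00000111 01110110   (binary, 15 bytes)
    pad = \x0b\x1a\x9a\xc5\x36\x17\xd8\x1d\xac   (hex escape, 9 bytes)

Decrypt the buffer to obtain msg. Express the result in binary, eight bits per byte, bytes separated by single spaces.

The 9-byte key repeats, so the effective keystream is 0b 1a 9a c5 36 17 d8 1d ac 0b 1a 9a c5 36 17.
byte 0: 106 xor  11 =  97
byte 1: 120 xor  26 =  98
byte 2: 245 xor 154 = 111
byte 3: 183 xor 197 = 114
byte 4:  66 xor  54 = 116
byte 5:  55 xor  23 =  32
byte 6: 188 xor 216 = 100
byte 7: 120 xor  29 = 101
byte 8: 220 xor 172 = 112
byte 9: 103 xor  11 = 108
byte 10: 117 xor  26 = 111
byte 11: 227 xor 154 = 121
byte 12: 229 xor 197 =  32
byte 13:   7 xor  54 =  49
byte 14: 118 xor  23 =  97

01100001 01100010 01101111 01110010 01110100 00100000 01100100 01100101 01110000 01101100 01101111 01111001 00100000 00110001 01100001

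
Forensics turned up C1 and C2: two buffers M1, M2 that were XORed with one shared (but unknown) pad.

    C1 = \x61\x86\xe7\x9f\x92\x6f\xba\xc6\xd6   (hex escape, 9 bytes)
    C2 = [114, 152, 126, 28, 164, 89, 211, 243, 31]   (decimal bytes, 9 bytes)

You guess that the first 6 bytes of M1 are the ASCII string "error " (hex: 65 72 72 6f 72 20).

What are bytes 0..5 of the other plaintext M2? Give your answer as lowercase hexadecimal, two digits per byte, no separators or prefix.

First, C1 ⊕ C2 = (M1 ⊕ K) ⊕ (M2 ⊕ K) = M1 ⊕ M2, so the key drops out. Then M2 = (M1 ⊕ M2) ⊕ M1 over the first 6 bytes.
byte 0: (61 xor 72) xor 65 = 13 xor 65 = 76
byte 1: (86 xor 98) xor 72 = 1e xor 72 = 6c
byte 2: (e7 xor 7e) xor 72 = 99 xor 72 = eb
byte 3: (9f xor 1c) xor 6f = 83 xor 6f = ec
byte 4: (92 xor a4) xor 72 = 36 xor 72 = 44
byte 5: (6f xor 59) xor 20 = 36 xor 20 = 16

766cebec4416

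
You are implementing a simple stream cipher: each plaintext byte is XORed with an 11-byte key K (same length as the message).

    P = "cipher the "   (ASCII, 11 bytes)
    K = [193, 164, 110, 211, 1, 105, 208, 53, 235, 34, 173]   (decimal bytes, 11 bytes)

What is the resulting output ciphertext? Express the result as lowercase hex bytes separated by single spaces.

01100011 ⊕ 11000001 = 10100010
01101001 ⊕ 10100100 = 11001101
01110000 ⊕ 01101110 = 00011110
01101000 ⊕ 11010011 = 10111011
01100101 ⊕ 00000001 = 01100100
01110010 ⊕ 01101001 = 00011011
00100000 ⊕ 11010000 = 11110000
01110100 ⊕ 00110101 = 01000001
01101000 ⊕ 11101011 = 10000011
01100101 ⊕ 00100010 = 01000111
00100000 ⊕ 10101101 = 10001101

a2 cd 1e bb 64 1b f0 41 83 47 8d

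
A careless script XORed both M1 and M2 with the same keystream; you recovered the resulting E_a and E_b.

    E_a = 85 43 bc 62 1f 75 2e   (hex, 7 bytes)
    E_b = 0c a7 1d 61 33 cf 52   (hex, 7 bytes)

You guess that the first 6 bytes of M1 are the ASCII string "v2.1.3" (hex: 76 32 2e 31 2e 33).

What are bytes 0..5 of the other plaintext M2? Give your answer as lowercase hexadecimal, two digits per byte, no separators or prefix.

ffd68f320289

First, E_a ⊕ E_b = (M1 ⊕ K) ⊕ (M2 ⊕ K) = M1 ⊕ M2, so the key drops out. Then M2 = (M1 ⊕ M2) ⊕ M1 over the first 6 bytes.
byte 0: (85 ^ 0c) ^ 76 = 89 ^ 76 = ff
byte 1: (43 ^ a7) ^ 32 = e4 ^ 32 = d6
byte 2: (bc ^ 1d) ^ 2e = a1 ^ 2e = 8f
byte 3: (62 ^ 61) ^ 31 = 03 ^ 31 = 32
byte 4: (1f ^ 33) ^ 2e = 2c ^ 2e = 02
byte 5: (75 ^ cf) ^ 33 = ba ^ 33 = 89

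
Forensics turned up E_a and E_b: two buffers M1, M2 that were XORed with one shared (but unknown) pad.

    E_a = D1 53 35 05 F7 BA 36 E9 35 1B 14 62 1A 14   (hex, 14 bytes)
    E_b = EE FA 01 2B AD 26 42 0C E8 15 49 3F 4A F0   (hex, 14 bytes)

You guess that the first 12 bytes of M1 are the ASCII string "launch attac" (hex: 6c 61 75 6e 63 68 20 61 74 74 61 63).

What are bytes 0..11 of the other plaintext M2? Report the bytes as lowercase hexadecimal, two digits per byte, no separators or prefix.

First, E_a ⊕ E_b = (M1 ⊕ K) ⊕ (M2 ⊕ K) = M1 ⊕ M2, so the key drops out. Then M2 = (M1 ⊕ M2) ⊕ M1 over the first 12 bytes.
byte 0: (d1 XOR ee) XOR 6c = 3f XOR 6c = 53
byte 1: (53 XOR fa) XOR 61 = a9 XOR 61 = c8
byte 2: (35 XOR 01) XOR 75 = 34 XOR 75 = 41
byte 3: (05 XOR 2b) XOR 6e = 2e XOR 6e = 40
byte 4: (f7 XOR ad) XOR 63 = 5a XOR 63 = 39
byte 5: (ba XOR 26) XOR 68 = 9c XOR 68 = f4
byte 6: (36 XOR 42) XOR 20 = 74 XOR 20 = 54
byte 7: (e9 XOR 0c) XOR 61 = e5 XOR 61 = 84
byte 8: (35 XOR e8) XOR 74 = dd XOR 74 = a9
byte 9: (1b XOR 15) XOR 74 = 0e XOR 74 = 7a
byte 10: (14 XOR 49) XOR 61 = 5d XOR 61 = 3c
byte 11: (62 XOR 3f) XOR 63 = 5d XOR 63 = 3e

53c8414039f45484a97a3c3e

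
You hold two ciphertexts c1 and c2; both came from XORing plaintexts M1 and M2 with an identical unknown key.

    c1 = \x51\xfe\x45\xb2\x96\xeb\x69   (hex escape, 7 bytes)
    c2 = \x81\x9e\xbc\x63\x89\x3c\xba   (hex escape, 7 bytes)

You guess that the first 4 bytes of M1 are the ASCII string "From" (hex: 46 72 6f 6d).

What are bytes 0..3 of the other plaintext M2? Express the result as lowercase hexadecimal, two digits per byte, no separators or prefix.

First, c1 ⊕ c2 = (M1 ⊕ K) ⊕ (M2 ⊕ K) = M1 ⊕ M2, so the key drops out. Then M2 = (M1 ⊕ M2) ⊕ M1 over the first 4 bytes.
byte 0: (51 ^ 81) ^ 46 = d0 ^ 46 = 96
byte 1: (fe ^ 9e) ^ 72 = 60 ^ 72 = 12
byte 2: (45 ^ bc) ^ 6f = f9 ^ 6f = 96
byte 3: (b2 ^ 63) ^ 6d = d1 ^ 6d = bc

961296bc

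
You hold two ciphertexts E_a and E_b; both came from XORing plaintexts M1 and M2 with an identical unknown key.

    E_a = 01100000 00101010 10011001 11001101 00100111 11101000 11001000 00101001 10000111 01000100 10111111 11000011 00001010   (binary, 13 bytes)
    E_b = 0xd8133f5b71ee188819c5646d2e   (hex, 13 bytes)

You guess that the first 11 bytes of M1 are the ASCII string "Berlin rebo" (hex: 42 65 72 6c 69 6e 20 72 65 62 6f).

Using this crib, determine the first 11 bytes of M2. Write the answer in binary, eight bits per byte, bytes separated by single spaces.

First, E_a ⊕ E_b = (M1 ⊕ K) ⊕ (M2 ⊕ K) = M1 ⊕ M2, so the key drops out. Then M2 = (M1 ⊕ M2) ⊕ M1 over the first 11 bytes.
byte 0: (60 xor d8) xor 42 = b8 xor 42 = fa
byte 1: (2a xor 13) xor 65 = 39 xor 65 = 5c
byte 2: (99 xor 3f) xor 72 = a6 xor 72 = d4
byte 3: (cd xor 5b) xor 6c = 96 xor 6c = fa
byte 4: (27 xor 71) xor 69 = 56 xor 69 = 3f
byte 5: (e8 xor ee) xor 6e = 06 xor 6e = 68
byte 6: (c8 xor 18) xor 20 = d0 xor 20 = f0
byte 7: (29 xor 88) xor 72 = a1 xor 72 = d3
byte 8: (87 xor 19) xor 65 = 9e xor 65 = fb
byte 9: (44 xor c5) xor 62 = 81 xor 62 = e3
byte 10: (bf xor 64) xor 6f = db xor 6f = b4

11111010 01011100 11010100 11111010 00111111 01101000 11110000 11010011 11111011 11100011 10110100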